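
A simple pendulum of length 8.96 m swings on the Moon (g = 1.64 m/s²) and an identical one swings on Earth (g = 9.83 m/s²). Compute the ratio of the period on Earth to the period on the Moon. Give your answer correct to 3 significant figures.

T ∝ 1/√g, so T₂/T₁ = √(g₁/g₂) = √(1.64/9.83) = 0.408.

0.408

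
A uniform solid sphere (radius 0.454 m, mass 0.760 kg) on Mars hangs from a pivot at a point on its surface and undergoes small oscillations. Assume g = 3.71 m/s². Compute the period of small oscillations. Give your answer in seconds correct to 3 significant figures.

I_cm = (2/5)mr² = 0.06266 kg·m². The pivot is at distance d = 0.454 m from the centre of mass.
By the parallel-axis theorem, I = I_cm + md² = 0.06266 + 0.1566 = 0.2193 kg·m².
T = 2π√(I/(mgd)) = 2π√(0.2193/(0.760 × 3.71 × 0.454)) = 2.60 s.

2.60 s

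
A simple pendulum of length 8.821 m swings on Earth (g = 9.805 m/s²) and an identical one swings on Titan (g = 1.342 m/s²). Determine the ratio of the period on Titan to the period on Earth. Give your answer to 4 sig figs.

T ∝ 1/√g, so T₂/T₁ = √(g₁/g₂) = √(9.805/1.342) = 2.703.

2.703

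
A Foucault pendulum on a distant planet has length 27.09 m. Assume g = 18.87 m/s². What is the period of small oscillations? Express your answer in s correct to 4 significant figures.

7.528 s

T = 2π√(L/g) = 2π√(27.09/18.87) = 2π × 1.1982 = 7.528 s.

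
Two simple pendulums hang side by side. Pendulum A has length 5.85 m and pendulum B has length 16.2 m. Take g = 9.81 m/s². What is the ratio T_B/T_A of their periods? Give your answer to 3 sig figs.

T ∝ √L, so T_B/T_A = √(L_B/L_A) = √(16.2/5.85) = 1.66.

1.66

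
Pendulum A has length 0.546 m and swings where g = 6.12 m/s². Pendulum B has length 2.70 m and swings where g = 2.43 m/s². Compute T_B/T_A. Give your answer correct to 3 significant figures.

3.53

T = 2π√(L/g), so T_B/T_A = √((L_B/g_B)/(L_A/g_A)) = √((2.70/2.43)/(0.546/6.12)) = 3.53.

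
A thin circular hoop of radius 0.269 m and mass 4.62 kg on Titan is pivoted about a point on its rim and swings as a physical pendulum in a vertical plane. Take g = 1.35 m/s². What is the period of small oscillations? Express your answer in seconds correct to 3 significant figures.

3.97 s

I_cm = mr² = 0.3343 kg·m². The pivot is at distance d = 0.269 m from the centre of mass.
By the parallel-axis theorem, I = I_cm + md² = 0.3343 + 0.3343 = 0.6686 kg·m².
T = 2π√(I/(mgd)) = 2π√(0.6686/(4.62 × 1.35 × 0.269)) = 3.97 s.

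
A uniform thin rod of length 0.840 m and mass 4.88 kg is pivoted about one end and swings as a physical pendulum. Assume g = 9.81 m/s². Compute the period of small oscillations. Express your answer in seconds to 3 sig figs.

For a physical pendulum T = 2π√(I/(mgd)), with d = 0.4200 m from pivot to centre of mass.
I_cm = mL²/12 = 4.88 × 0.840²/12 = 0.2869 kg·m²; I = I_cm + md² = 0.2869 + 4.88 × 0.4200² = 1.148 kg·m².
T = 2π√(1.148/(4.88 × 9.81 × 0.4200)) = 1.50 s.

1.50 s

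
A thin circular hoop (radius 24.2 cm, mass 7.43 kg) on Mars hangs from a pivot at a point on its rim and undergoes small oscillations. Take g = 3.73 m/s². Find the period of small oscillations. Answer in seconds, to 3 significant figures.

2.26 s

I_cm = mr² = 0.4351 kg·m². The pivot is at distance d = 0.242 m from the centre of mass.
By the parallel-axis theorem, I = I_cm + md² = 0.4351 + 0.4351 = 0.8703 kg·m².
T = 2π√(I/(mgd)) = 2π√(0.8703/(7.43 × 3.73 × 0.242)) = 2.26 s.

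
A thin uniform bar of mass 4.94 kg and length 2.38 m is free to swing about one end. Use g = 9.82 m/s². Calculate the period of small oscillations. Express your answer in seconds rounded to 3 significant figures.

For a physical pendulum T = 2π√(I/(mgd)), with d = 1.190 m from pivot to centre of mass.
I_cm = mL²/12 = 4.94 × 2.38²/12 = 2.332 kg·m²; I = I_cm + md² = 2.332 + 4.94 × 1.190² = 9.327 kg·m².
T = 2π√(9.327/(4.94 × 9.82 × 1.190)) = 2.53 s.

2.53 s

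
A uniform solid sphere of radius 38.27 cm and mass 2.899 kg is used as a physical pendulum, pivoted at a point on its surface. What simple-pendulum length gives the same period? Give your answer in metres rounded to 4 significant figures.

0.5358 m

The equivalent simple-pendulum length is L_eq = I/(md), where I is about the pivot and d = 0.38270 m.
I_cm = (2/5)mR² = 0.16983 kg·m², so I = I_cm + md² = 0.16983 + 0.42459 = 0.59442 kg·m².
L_eq = 0.59442/(2.899 × 0.38270) = 0.5358 m.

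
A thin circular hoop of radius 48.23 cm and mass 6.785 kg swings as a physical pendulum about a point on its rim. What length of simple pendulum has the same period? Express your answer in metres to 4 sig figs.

0.9646 m

The equivalent simple-pendulum length is L_eq = I/(md), where I is about the pivot and d = 0.48230 m.
I_cm = mR² = 1.5783 kg·m², so I = I_cm + md² = 1.5783 + 1.5783 = 3.1566 kg·m².
L_eq = 3.1566/(6.785 × 0.48230) = 0.9646 m.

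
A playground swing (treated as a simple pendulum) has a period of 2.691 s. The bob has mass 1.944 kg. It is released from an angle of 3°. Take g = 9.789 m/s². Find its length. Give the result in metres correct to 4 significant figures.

1.796 m

From T = 2π√(L/g), L = gT²/(4π²) = 9.789 × 2.6910²/(4π²) = 1.796 m.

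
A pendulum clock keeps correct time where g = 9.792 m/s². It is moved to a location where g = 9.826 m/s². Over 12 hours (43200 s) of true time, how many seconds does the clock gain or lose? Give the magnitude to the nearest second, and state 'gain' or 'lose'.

The clock's period scales as T ∝ 1/√g, so T'/T = √(9.792/9.826) = 0.998268.
In 43200 s of true time the clock registers 43200/0.998268 = 43274.9 s, so it gains 75 s.

gain 75 s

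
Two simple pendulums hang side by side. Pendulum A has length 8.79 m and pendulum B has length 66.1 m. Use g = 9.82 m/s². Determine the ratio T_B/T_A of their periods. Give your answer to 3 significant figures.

T ∝ √L, so T_B/T_A = √(L_B/L_A) = √(66.1/8.79) = 2.74.

2.74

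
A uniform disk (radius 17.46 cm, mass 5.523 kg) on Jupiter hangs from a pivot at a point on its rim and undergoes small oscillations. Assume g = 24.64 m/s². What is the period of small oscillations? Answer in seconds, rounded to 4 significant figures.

0.6478 s

I_cm = ½mr² = 0.084185 kg·m². The pivot is at distance d = 0.1746 m from the centre of mass.
By the parallel-axis theorem, I = I_cm + md² = 0.084185 + 0.16837 = 0.25255 kg·m².
T = 2π√(I/(mgd)) = 2π√(0.25255/(5.523 × 24.64 × 0.1746)) = 0.6478 s.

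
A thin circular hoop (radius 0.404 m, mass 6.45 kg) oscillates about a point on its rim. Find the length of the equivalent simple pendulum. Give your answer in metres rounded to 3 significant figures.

0.808 m

The equivalent simple-pendulum length is L_eq = I/(md), where I is about the pivot and d = 0.4040 m.
I_cm = mR² = 1.053 kg·m², so I = I_cm + md² = 1.053 + 1.053 = 2.105 kg·m².
L_eq = 2.105/(6.45 × 0.4040) = 0.808 m.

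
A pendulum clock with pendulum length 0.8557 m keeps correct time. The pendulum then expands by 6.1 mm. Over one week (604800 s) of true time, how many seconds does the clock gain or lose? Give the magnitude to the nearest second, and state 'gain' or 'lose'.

lose 2144 s

T ∝ √L, so T'/T = √(0.86180/0.8557) = 1.00356.
In 604800 s of true time the clock registers 604800/1.00356 = 602655.7 s, so it loses 2144 s.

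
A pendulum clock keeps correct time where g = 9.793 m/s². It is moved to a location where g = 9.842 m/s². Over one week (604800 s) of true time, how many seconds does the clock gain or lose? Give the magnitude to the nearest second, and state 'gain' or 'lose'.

The clock's period scales as T ∝ 1/√g, so T'/T = √(9.793/9.842) = 0.997508.
In 604800 s of true time the clock registers 604800/0.997508 = 606311.2 s, so it gains 1511 s.

gain 1511 s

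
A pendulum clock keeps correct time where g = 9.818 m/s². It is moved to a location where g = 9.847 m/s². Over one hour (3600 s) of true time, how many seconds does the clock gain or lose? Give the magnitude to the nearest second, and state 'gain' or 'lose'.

gain 5 s

The clock's period scales as T ∝ 1/√g, so T'/T = √(9.818/9.847) = 0.998526.
In 3600 s of true time the clock registers 3600/0.998526 = 3605.3 s, so it gains 5 s.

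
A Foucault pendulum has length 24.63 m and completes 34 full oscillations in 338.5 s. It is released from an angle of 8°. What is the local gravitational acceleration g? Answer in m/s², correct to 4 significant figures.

9.810 m/s²

T = 338.5/34 = 9.9559 s.
From T = 2π√(L/g), g = 4π²L/T² = 4π² × 24.63/9.9559² = 9.810 m/s².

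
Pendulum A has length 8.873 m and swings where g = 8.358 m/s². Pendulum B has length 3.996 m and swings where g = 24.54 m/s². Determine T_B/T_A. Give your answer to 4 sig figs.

0.3916

T = 2π√(L/g), so T_B/T_A = √((L_B/g_B)/(L_A/g_A)) = √((3.996/24.54)/(8.873/8.358)) = 0.3916.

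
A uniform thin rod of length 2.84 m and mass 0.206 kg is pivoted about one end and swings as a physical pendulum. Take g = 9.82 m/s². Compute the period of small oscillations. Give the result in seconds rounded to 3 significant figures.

2.76 s

For a physical pendulum T = 2π√(I/(mgd)), with d = 1.420 m from pivot to centre of mass.
I_cm = mL²/12 = 0.206 × 2.84²/12 = 0.1385 kg·m²; I = I_cm + md² = 0.1385 + 0.206 × 1.420² = 0.5538 kg·m².
T = 2π√(0.5538/(0.206 × 9.82 × 1.420)) = 2.76 s.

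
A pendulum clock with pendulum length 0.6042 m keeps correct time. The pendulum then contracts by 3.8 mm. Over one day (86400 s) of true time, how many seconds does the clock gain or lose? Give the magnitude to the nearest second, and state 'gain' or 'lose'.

gain 273 s

T ∝ √L, so T'/T = √(0.60040/0.6042) = 0.996850.
In 86400 s of true time the clock registers 86400/0.996850 = 86673.0 s, so it gains 273 s.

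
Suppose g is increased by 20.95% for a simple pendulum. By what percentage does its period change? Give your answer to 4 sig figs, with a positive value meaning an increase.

-9.072%

T ∝ 1/√g, so T'/T = 1/√(1.2095) = 0.90928.
Percentage change in T = (0.90928 − 1) × 100% = -9.072%.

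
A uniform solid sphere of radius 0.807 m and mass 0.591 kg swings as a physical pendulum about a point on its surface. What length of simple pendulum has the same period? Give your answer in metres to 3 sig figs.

The equivalent simple-pendulum length is L_eq = I/(md), where I is about the pivot and d = 0.8070 m.
I_cm = (2/5)mR² = 0.1540 kg·m², so I = I_cm + md² = 0.1540 + 0.3849 = 0.5388 kg·m².
L_eq = 0.5388/(0.591 × 0.8070) = 1.13 m.

1.13 m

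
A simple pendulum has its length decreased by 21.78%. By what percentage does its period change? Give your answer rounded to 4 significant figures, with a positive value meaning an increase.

-11.56%

T ∝ √L, so T'/T = √(0.78220) = 0.88442.
Percentage change in T = (0.88442 − 1) × 100% = -11.56%.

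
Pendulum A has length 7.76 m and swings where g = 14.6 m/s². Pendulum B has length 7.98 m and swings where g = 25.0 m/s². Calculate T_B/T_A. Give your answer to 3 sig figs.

T = 2π√(L/g), so T_B/T_A = √((L_B/g_B)/(L_A/g_A)) = √((7.98/25.0)/(7.76/14.6)) = 0.775.

0.775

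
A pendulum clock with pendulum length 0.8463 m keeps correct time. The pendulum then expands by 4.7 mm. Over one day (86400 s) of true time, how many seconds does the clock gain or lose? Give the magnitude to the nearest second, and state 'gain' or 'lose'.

T ∝ √L, so T'/T = √(0.85100/0.8463) = 1.00277.
In 86400 s of true time the clock registers 86400/1.00277 = 86161.1 s, so it loses 239 s.

lose 239 s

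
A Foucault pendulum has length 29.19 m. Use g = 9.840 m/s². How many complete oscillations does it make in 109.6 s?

10

T = 2π√(L/g) = 2π√(29.19/9.840) = 10.822 s.
Number of complete oscillations = ⌊109.6/10.822⌋ = ⌊10.128⌋ = 10.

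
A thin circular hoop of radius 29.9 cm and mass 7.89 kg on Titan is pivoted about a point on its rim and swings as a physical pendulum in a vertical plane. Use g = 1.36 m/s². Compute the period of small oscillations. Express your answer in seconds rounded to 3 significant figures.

4.17 s

I_cm = mr² = 0.7054 kg·m². The pivot is at distance d = 0.299 m from the centre of mass.
By the parallel-axis theorem, I = I_cm + md² = 0.7054 + 0.7054 = 1.411 kg·m².
T = 2π√(I/(mgd)) = 2π√(1.411/(7.89 × 1.36 × 0.299)) = 4.17 s.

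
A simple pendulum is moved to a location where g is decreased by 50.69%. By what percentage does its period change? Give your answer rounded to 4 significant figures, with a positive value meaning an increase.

T ∝ 1/√g, so T'/T = 1/√(0.49310) = 1.4241.
Percentage change in T = (1.4241 − 1) × 100% = 42.41%.

42.41%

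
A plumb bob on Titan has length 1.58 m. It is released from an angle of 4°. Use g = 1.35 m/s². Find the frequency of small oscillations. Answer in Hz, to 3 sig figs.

0.147 Hz

T = 2π√(L/g) = 2π√(1.58/1.35) = 6.797 s, so f = 1/T = 0.147 Hz.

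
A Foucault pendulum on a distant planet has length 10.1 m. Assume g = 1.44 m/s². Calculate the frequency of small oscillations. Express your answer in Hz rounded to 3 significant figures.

T = 2π√(L/g) = 2π√(10.1/1.44) = 16.64 s, so f = 1/T = 0.0601 Hz.

0.0601 Hz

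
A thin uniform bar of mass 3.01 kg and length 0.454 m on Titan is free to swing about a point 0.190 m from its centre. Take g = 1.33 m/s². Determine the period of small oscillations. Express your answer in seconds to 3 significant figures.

2.88 s

For a physical pendulum T = 2π√(I/(mgd)), with d = 0.1900 m from pivot to centre of mass.
I_cm = mL²/12 = 3.01 × 0.454²/12 = 0.05170 kg·m²; I = I_cm + md² = 0.05170 + 3.01 × 0.1900² = 0.1604 kg·m².
T = 2π√(0.1604/(3.01 × 1.33 × 0.1900)) = 2.88 s.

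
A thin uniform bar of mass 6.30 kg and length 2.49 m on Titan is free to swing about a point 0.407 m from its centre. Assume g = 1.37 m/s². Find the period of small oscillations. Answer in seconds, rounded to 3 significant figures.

6.95 s

For a physical pendulum T = 2π√(I/(mgd)), with d = 0.4070 m from pivot to centre of mass.
I_cm = mL²/12 = 6.30 × 2.49²/12 = 3.255 kg·m²; I = I_cm + md² = 3.255 + 6.30 × 0.4070² = 4.299 kg·m².
T = 2π√(4.299/(6.30 × 1.37 × 0.4070)) = 6.95 s.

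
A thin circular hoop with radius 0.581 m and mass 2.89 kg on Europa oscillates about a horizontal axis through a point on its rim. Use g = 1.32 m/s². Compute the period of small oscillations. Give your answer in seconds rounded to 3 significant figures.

I_cm = mr² = 0.9756 kg·m². The pivot is at distance d = 0.581 m from the centre of mass.
By the parallel-axis theorem, I = I_cm + md² = 0.9756 + 0.9756 = 1.951 kg·m².
T = 2π√(I/(mgd)) = 2π√(1.951/(2.89 × 1.32 × 0.581)) = 5.90 s.

5.90 s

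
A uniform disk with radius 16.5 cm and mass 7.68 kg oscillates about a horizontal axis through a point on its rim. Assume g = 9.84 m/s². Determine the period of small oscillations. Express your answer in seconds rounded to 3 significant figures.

0.996 s

I_cm = ½mr² = 0.1045 kg·m². The pivot is at distance d = 0.165 m from the centre of mass.
By the parallel-axis theorem, I = I_cm + md² = 0.1045 + 0.2091 = 0.3136 kg·m².
T = 2π√(I/(mgd)) = 2π√(0.3136/(7.68 × 9.84 × 0.165)) = 0.996 s.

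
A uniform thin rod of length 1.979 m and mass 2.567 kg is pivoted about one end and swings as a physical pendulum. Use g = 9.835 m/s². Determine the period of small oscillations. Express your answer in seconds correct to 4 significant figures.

2.301 s

For a physical pendulum T = 2π√(I/(mgd)), with d = 0.98950 m from pivot to centre of mass.
I_cm = mL²/12 = 2.567 × 1.979²/12 = 0.83779 kg·m²; I = I_cm + md² = 0.83779 + 2.567 × 0.98950² = 3.3512 kg·m².
T = 2π√(3.3512/(2.567 × 9.835 × 0.98950)) = 2.301 s.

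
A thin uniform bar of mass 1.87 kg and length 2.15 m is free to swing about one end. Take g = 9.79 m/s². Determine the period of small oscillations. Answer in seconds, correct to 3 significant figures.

2.40 s

For a physical pendulum T = 2π√(I/(mgd)), with d = 1.075 m from pivot to centre of mass.
I_cm = mL²/12 = 1.87 × 2.15²/12 = 0.7203 kg·m²; I = I_cm + md² = 0.7203 + 1.87 × 1.075² = 2.881 kg·m².
T = 2π√(2.881/(1.87 × 9.79 × 1.075)) = 2.40 s.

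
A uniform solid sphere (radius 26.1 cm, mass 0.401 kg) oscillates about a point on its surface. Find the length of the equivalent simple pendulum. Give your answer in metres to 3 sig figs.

0.365 m

The equivalent simple-pendulum length is L_eq = I/(md), where I is about the pivot and d = 0.2610 m.
I_cm = (2/5)mR² = 0.01093 kg·m², so I = I_cm + md² = 0.01093 + 0.02732 = 0.03824 kg·m².
L_eq = 0.03824/(0.401 × 0.2610) = 0.365 m.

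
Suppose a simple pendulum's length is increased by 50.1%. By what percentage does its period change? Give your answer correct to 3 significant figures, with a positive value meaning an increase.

T ∝ √L, so T'/T = √(1.501) = 1.225.
Percentage change in T = (1.225 − 1) × 100% = 22.5%.

22.5%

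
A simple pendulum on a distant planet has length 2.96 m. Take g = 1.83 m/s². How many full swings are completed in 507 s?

T = 2π√(L/g) = 2π√(2.96/1.83) = 7.991 s.
Number of complete oscillations = ⌊507/7.991⌋ = ⌊63.45⌋ = 63.

63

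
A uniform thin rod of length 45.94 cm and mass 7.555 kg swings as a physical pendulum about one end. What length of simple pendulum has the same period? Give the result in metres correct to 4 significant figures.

0.3063 m

The equivalent simple-pendulum length is L_eq = I/(md), where I is about the pivot and d = 0.22970 m.
I_cm = (1/12)mL² = 0.13287 kg·m², so I = I_cm + md² = 0.13287 + 0.39862 = 0.53149 kg·m².
L_eq = 0.53149/(7.555 × 0.22970) = 0.3063 m.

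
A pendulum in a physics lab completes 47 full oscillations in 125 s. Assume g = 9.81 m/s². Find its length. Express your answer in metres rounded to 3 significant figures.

1.76 m

T = 125/47 = 2.660 s.
From T = 2π√(L/g), L = gT²/(4π²) = 9.81 × 2.660²/(4π²) = 1.76 m.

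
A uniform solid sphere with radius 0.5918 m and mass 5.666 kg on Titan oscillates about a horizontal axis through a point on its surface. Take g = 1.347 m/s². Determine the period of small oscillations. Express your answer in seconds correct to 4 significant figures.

4.928 s

I_cm = (2/5)mr² = 0.79376 kg·m². The pivot is at distance d = 0.5918 m from the centre of mass.
By the parallel-axis theorem, I = I_cm + md² = 0.79376 + 1.9844 = 2.7781 kg·m².
T = 2π√(I/(mgd)) = 2π√(2.7781/(5.666 × 1.347 × 0.5918)) = 4.928 s.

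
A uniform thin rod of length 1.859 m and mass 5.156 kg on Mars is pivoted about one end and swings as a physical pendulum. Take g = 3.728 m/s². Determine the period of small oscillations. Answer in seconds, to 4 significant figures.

For a physical pendulum T = 2π√(I/(mgd)), with d = 0.92950 m from pivot to centre of mass.
I_cm = mL²/12 = 5.156 × 1.859²/12 = 1.4849 kg·m²; I = I_cm + md² = 1.4849 + 5.156 × 0.92950² = 5.9395 kg·m².
T = 2π√(5.9395/(5.156 × 3.728 × 0.92950)) = 3.623 s.

3.623 s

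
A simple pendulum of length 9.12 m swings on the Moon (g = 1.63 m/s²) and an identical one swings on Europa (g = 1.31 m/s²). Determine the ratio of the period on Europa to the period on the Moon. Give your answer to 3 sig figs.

T ∝ 1/√g, so T₂/T₁ = √(g₁/g₂) = √(1.63/1.31) = 1.12.

1.12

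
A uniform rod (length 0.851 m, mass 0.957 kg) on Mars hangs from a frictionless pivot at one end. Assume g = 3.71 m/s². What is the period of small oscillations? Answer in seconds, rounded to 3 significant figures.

2.46 s

For a physical pendulum T = 2π√(I/(mgd)), with d = 0.4255 m from pivot to centre of mass.
I_cm = mL²/12 = 0.957 × 0.851²/12 = 0.05776 kg·m²; I = I_cm + md² = 0.05776 + 0.957 × 0.4255² = 0.2310 kg·m².
T = 2π√(0.2310/(0.957 × 3.71 × 0.4255)) = 2.46 s.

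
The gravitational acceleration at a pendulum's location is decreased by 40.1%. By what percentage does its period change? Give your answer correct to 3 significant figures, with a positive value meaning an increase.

29.2%

T ∝ 1/√g, so T'/T = 1/√(0.5990) = 1.292.
Percentage change in T = (1.292 − 1) × 100% = 29.2%.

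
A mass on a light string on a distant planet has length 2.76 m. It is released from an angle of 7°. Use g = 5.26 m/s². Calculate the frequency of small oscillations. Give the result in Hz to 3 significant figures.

T = 2π√(L/g) = 2π√(2.76/5.26) = 4.551 s, so f = 1/T = 0.220 Hz.

0.220 Hz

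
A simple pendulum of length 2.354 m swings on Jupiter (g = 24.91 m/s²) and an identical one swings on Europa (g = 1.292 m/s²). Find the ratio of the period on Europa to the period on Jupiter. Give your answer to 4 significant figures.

T ∝ 1/√g, so T₂/T₁ = √(g₁/g₂) = √(24.91/1.292) = 4.391.

4.391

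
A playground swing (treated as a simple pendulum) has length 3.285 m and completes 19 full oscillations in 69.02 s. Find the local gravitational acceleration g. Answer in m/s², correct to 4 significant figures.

T = 69.02/19 = 3.6326 s.
From T = 2π√(L/g), g = 4π²L/T² = 4π² × 3.285/3.6326² = 9.828 m/s².

9.828 m/s²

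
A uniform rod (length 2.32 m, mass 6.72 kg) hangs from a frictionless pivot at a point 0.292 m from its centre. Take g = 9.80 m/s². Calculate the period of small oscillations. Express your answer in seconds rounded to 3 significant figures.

For a physical pendulum T = 2π√(I/(mgd)), with d = 0.2920 m from pivot to centre of mass.
I_cm = mL²/12 = 6.72 × 2.32²/12 = 3.014 kg·m²; I = I_cm + md² = 3.014 + 6.72 × 0.2920² = 3.587 kg·m².
T = 2π√(3.587/(6.72 × 9.80 × 0.2920)) = 2.71 s.

2.71 s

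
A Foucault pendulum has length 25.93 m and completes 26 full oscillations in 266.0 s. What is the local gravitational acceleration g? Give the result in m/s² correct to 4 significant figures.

9.780 m/s²

T = 266.0/26 = 10.231 s.
From T = 2π√(L/g), g = 4π²L/T² = 4π² × 25.93/10.231² = 9.780 m/s².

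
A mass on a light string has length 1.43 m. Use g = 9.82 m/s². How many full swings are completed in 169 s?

70

T = 2π√(L/g) = 2π√(1.43/9.82) = 2.398 s.
Number of complete oscillations = ⌊169/2.398⌋ = ⌊70.48⌋ = 70.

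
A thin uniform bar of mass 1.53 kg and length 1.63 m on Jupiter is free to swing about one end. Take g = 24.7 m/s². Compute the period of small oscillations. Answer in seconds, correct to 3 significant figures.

1.32 s

For a physical pendulum T = 2π√(I/(mgd)), with d = 0.8150 m from pivot to centre of mass.
I_cm = mL²/12 = 1.53 × 1.63²/12 = 0.3388 kg·m²; I = I_cm + md² = 0.3388 + 1.53 × 0.8150² = 1.355 kg·m².
T = 2π√(1.355/(1.53 × 24.7 × 0.8150)) = 1.32 s.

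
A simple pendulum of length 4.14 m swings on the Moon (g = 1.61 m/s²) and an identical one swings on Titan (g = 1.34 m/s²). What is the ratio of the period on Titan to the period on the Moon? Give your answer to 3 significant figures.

1.10

T ∝ 1/√g, so T₂/T₁ = √(g₁/g₂) = √(1.61/1.34) = 1.10.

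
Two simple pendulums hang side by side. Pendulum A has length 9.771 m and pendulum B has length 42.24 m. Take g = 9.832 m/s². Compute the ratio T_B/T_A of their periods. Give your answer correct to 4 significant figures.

T ∝ √L, so T_B/T_A = √(L_B/L_A) = √(42.24/9.771) = 2.079.

2.079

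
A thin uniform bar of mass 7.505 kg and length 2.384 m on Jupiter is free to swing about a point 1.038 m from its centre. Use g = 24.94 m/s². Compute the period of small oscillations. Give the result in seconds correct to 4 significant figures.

For a physical pendulum T = 2π√(I/(mgd)), with d = 1.0380 m from pivot to centre of mass.
I_cm = mL²/12 = 7.505 × 2.384²/12 = 3.5545 kg·m²; I = I_cm + md² = 3.5545 + 7.505 × 1.0380² = 11.641 kg·m².
T = 2π√(11.641/(7.505 × 24.94 × 1.0380)) = 1.538 s.

1.538 s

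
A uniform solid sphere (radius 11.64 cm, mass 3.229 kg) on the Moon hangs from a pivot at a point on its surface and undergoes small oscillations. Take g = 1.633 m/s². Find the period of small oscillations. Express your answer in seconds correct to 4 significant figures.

1.985 s

I_cm = (2/5)mr² = 0.017500 kg·m². The pivot is at distance d = 0.1164 m from the centre of mass.
By the parallel-axis theorem, I = I_cm + md² = 0.017500 + 0.043750 = 0.061249 kg·m².
T = 2π√(I/(mgd)) = 2π√(0.061249/(3.229 × 1.633 × 0.1164)) = 1.985 s.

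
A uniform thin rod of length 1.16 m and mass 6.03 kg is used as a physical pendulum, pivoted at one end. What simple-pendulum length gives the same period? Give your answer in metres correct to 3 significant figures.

0.773 m

The equivalent simple-pendulum length is L_eq = I/(md), where I is about the pivot and d = 0.5800 m.
I_cm = (1/12)mL² = 0.6762 kg·m², so I = I_cm + md² = 0.6762 + 2.028 = 2.705 kg·m².
L_eq = 2.705/(6.03 × 0.5800) = 0.773 m.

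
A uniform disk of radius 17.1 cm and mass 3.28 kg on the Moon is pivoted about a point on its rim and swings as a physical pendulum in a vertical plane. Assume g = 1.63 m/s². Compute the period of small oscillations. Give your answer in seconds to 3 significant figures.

I_cm = ½mr² = 0.04796 kg·m². The pivot is at distance d = 0.171 m from the centre of mass.
By the parallel-axis theorem, I = I_cm + md² = 0.04796 + 0.09591 = 0.1439 kg·m².
T = 2π√(I/(mgd)) = 2π√(0.1439/(3.28 × 1.63 × 0.171)) = 2.49 s.

2.49 s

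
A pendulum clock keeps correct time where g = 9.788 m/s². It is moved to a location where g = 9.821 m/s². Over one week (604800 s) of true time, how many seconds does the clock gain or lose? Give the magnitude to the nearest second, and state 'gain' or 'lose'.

gain 1019 s

The clock's period scales as T ∝ 1/√g, so T'/T = √(9.788/9.821) = 0.998319.
In 604800 s of true time the clock registers 604800/0.998319 = 605818.7 s, so it gains 1019 s.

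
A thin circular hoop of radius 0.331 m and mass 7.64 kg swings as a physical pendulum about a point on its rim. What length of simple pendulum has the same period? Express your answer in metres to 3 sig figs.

The equivalent simple-pendulum length is L_eq = I/(md), where I is about the pivot and d = 0.3310 m.
I_cm = mR² = 0.8370 kg·m², so I = I_cm + md² = 0.8370 + 0.8370 = 1.674 kg·m².
L_eq = 1.674/(7.64 × 0.3310) = 0.662 m.

0.662 m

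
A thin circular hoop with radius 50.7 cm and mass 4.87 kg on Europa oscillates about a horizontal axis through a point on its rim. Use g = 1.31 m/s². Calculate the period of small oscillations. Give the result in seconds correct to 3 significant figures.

I_cm = mr² = 1.252 kg·m². The pivot is at distance d = 0.507 m from the centre of mass.
By the parallel-axis theorem, I = I_cm + md² = 1.252 + 1.252 = 2.504 kg·m².
T = 2π√(I/(mgd)) = 2π√(2.504/(4.87 × 1.31 × 0.507)) = 5.53 s.

5.53 s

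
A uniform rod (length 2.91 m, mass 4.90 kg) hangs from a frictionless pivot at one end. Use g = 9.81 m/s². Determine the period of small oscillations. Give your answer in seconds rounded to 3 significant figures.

For a physical pendulum T = 2π√(I/(mgd)), with d = 1.455 m from pivot to centre of mass.
I_cm = mL²/12 = 4.90 × 2.91²/12 = 3.458 kg·m²; I = I_cm + md² = 3.458 + 4.90 × 1.455² = 13.83 kg·m².
T = 2π√(13.83/(4.90 × 9.81 × 1.455)) = 2.79 s.

2.79 s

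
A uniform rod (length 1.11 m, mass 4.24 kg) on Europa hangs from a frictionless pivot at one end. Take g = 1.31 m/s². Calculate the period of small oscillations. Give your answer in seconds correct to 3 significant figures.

For a physical pendulum T = 2π√(I/(mgd)), with d = 0.5550 m from pivot to centre of mass.
I_cm = mL²/12 = 4.24 × 1.11²/12 = 0.4353 kg·m²; I = I_cm + md² = 0.4353 + 4.24 × 0.5550² = 1.741 kg·m².
T = 2π√(1.741/(4.24 × 1.31 × 0.5550)) = 4.72 s.

4.72 s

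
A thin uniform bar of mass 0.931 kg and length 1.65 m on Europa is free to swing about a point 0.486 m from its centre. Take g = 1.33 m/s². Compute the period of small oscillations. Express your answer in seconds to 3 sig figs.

5.32 s

For a physical pendulum T = 2π√(I/(mgd)), with d = 0.4860 m from pivot to centre of mass.
I_cm = mL²/12 = 0.931 × 1.65²/12 = 0.2112 kg·m²; I = I_cm + md² = 0.2112 + 0.931 × 0.4860² = 0.4311 kg·m².
T = 2π√(0.4311/(0.931 × 1.33 × 0.4860)) = 5.32 s.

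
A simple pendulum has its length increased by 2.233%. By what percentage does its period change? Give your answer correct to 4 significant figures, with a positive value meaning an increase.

T ∝ √L, so T'/T = √(1.0223) = 1.0111.
Percentage change in T = (1.0111 − 1) × 100% = 1.110%.

1.110%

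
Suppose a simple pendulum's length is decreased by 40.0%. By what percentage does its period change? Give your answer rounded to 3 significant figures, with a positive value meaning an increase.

T ∝ √L, so T'/T = √(0.6000) = 0.7746.
Percentage change in T = (0.7746 − 1) × 100% = -22.5%.

-22.5%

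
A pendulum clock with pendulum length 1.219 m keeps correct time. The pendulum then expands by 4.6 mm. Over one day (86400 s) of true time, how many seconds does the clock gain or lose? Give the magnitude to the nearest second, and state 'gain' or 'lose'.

lose 163 s

T ∝ √L, so T'/T = √(1.22360/1.219) = 1.00189.
In 86400 s of true time the clock registers 86400/1.00189 = 86237.4 s, so it loses 163 s.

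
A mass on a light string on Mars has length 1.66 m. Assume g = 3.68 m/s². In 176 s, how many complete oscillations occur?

T = 2π√(L/g) = 2π√(1.66/3.68) = 4.220 s.
Number of complete oscillations = ⌊176/4.220⌋ = ⌊41.71⌋ = 41.

41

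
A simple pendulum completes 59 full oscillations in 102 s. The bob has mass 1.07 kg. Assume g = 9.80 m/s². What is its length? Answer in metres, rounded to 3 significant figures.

0.742 m

T = 102/59 = 1.729 s.
From T = 2π√(L/g), L = gT²/(4π²) = 9.80 × 1.729²/(4π²) = 0.742 m.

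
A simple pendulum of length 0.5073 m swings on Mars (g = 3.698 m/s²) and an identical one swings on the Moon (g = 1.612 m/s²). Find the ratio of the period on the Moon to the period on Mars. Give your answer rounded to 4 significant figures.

T ∝ 1/√g, so T₂/T₁ = √(g₁/g₂) = √(3.698/1.612) = 1.515.

1.515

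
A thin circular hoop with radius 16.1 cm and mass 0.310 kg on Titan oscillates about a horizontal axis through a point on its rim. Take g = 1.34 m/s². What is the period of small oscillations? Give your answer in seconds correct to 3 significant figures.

3.08 s

I_cm = mr² = 0.008036 kg·m². The pivot is at distance d = 0.161 m from the centre of mass.
By the parallel-axis theorem, I = I_cm + md² = 0.008036 + 0.008036 = 0.01607 kg·m².
T = 2π√(I/(mgd)) = 2π√(0.01607/(0.310 × 1.34 × 0.161)) = 3.08 s.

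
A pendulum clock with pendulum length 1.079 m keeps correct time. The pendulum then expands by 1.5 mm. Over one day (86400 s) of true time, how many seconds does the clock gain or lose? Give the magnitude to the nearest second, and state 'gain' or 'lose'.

T ∝ √L, so T'/T = √(1.08050/1.079) = 1.00069.
In 86400 s of true time the clock registers 86400/1.00069 = 86340.0 s, so it loses 60 s.

lose 60 s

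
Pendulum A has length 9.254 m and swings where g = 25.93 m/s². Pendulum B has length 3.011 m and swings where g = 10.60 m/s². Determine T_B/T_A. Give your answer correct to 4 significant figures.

0.8922

T = 2π√(L/g), so T_B/T_A = √((L_B/g_B)/(L_A/g_A)) = √((3.011/10.60)/(9.254/25.93)) = 0.8922.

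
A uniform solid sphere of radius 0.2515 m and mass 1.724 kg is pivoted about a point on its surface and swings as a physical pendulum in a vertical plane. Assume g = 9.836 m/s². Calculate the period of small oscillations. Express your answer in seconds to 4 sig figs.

I_cm = (2/5)mr² = 0.043619 kg·m². The pivot is at distance d = 0.2515 m from the centre of mass.
By the parallel-axis theorem, I = I_cm + md² = 0.043619 + 0.10905 = 0.15267 kg·m².
T = 2π√(I/(mgd)) = 2π√(0.15267/(1.724 × 9.836 × 0.2515)) = 1.189 s.

1.189 s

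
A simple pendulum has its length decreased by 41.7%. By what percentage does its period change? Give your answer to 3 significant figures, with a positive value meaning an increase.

T ∝ √L, so T'/T = √(0.5830) = 0.7635.
Percentage change in T = (0.7635 − 1) × 100% = -23.6%.

-23.6%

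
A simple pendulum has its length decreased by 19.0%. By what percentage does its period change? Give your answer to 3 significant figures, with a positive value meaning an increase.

T ∝ √L, so T'/T = √(0.8100) = 0.9000.
Percentage change in T = (0.9000 − 1) × 100% = -10.00%.

-10.00%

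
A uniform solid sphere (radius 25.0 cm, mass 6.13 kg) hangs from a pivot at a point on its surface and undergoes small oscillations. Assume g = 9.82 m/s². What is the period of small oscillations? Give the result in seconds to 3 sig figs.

I_cm = (2/5)mr² = 0.1532 kg·m². The pivot is at distance d = 0.250 m from the centre of mass.
By the parallel-axis theorem, I = I_cm + md² = 0.1532 + 0.3831 = 0.5364 kg·m².
T = 2π√(I/(mgd)) = 2π√(0.5364/(6.13 × 9.82 × 0.250)) = 1.19 s.

1.19 s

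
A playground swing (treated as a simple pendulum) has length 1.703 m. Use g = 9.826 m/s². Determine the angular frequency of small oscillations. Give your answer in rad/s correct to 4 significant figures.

ω = √(g/L) = √(9.826/1.703) = 2.402 rad/s.

2.402 rad/s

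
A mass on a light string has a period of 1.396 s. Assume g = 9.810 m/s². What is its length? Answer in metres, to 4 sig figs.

From T = 2π√(L/g), L = gT²/(4π²) = 9.810 × 1.3960²/(4π²) = 0.4843 m.

0.4843 m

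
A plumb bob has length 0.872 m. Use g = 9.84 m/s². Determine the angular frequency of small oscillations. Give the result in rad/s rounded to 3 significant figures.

3.36 rad/s

ω = √(g/L) = √(9.84/0.872) = 3.36 rad/s.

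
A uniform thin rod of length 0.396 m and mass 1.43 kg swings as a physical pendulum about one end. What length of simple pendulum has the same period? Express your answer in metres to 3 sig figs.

The equivalent simple-pendulum length is L_eq = I/(md), where I is about the pivot and d = 0.1980 m.
I_cm = (1/12)mL² = 0.01869 kg·m², so I = I_cm + md² = 0.01869 + 0.05606 = 0.07475 kg·m².
L_eq = 0.07475/(1.43 × 0.1980) = 0.264 m.

0.264 m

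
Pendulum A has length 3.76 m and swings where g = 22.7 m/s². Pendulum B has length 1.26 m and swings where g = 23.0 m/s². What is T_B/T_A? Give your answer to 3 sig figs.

0.575

T = 2π√(L/g), so T_B/T_A = √((L_B/g_B)/(L_A/g_A)) = √((1.26/23.0)/(3.76/22.7)) = 0.575.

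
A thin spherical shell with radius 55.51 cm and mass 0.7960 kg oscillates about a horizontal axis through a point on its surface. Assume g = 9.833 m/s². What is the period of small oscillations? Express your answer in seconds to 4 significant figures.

I_cm = (2/3)mr² = 0.16352 kg·m². The pivot is at distance d = 0.5551 m from the centre of mass.
By the parallel-axis theorem, I = I_cm + md² = 0.16352 + 0.24528 = 0.40879 kg·m².
T = 2π√(I/(mgd)) = 2π√(0.40879/(0.7960 × 9.833 × 0.5551)) = 1.927 s.

1.927 s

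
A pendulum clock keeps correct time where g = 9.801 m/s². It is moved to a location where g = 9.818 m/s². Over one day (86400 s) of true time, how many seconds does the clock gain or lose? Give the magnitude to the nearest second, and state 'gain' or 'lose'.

The clock's period scales as T ∝ 1/√g, so T'/T = √(9.801/9.818) = 0.999134.
In 86400 s of true time the clock registers 86400/0.999134 = 86474.9 s, so it gains 75 s.

gain 75 s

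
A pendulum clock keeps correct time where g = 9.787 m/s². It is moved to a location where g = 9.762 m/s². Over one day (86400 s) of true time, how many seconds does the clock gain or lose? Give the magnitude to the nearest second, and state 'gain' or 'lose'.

The clock's period scales as T ∝ 1/√g, so T'/T = √(9.787/9.762) = 1.00128.
In 86400 s of true time the clock registers 86400/1.00128 = 86289.6 s, so it loses 110 s.

lose 110 s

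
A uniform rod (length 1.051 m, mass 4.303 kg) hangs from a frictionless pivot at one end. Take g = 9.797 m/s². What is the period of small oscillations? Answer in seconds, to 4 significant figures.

For a physical pendulum T = 2π√(I/(mgd)), with d = 0.52550 m from pivot to centre of mass.
I_cm = mL²/12 = 4.303 × 1.051²/12 = 0.39609 kg·m²; I = I_cm + md² = 0.39609 + 4.303 × 0.52550² = 1.5844 kg·m².
T = 2π√(1.5844/(4.303 × 9.797 × 0.52550)) = 1.680 s.

1.680 s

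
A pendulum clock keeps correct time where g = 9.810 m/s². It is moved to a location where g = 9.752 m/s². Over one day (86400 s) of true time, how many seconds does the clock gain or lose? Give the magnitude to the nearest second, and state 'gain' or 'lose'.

The clock's period scales as T ∝ 1/√g, so T'/T = √(9.810/9.752) = 1.00297.
In 86400 s of true time the clock registers 86400/1.00297 = 86144.2 s, so it loses 256 s.

lose 256 s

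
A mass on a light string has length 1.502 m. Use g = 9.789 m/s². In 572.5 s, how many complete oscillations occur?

T = 2π√(L/g) = 2π√(1.502/9.789) = 2.4612 s.
Number of complete oscillations = ⌊572.5/2.4612⌋ = ⌊232.61⌋ = 232.

232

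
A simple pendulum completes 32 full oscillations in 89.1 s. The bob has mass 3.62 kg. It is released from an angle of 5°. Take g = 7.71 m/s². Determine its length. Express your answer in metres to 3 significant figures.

1.51 m

T = 89.1/32 = 2.784 s.
From T = 2π√(L/g), L = gT²/(4π²) = 7.71 × 2.784²/(4π²) = 1.51 m.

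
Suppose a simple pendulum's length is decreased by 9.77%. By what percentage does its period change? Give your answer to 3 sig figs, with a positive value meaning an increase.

T ∝ √L, so T'/T = √(0.9023) = 0.9499.
Percentage change in T = (0.9499 − 1) × 100% = -5.01%.

-5.01%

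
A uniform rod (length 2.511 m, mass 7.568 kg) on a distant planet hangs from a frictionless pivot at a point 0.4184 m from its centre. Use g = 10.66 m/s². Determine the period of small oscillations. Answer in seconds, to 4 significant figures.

2.490 s

For a physical pendulum T = 2π√(I/(mgd)), with d = 0.41840 m from pivot to centre of mass.
I_cm = mL²/12 = 7.568 × 2.511²/12 = 3.9764 kg·m²; I = I_cm + md² = 3.9764 + 7.568 × 0.41840² = 5.3013 kg·m².
T = 2π√(5.3013/(7.568 × 10.66 × 0.41840)) = 2.490 s.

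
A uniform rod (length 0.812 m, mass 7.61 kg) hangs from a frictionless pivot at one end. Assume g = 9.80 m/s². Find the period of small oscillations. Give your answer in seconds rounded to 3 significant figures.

For a physical pendulum T = 2π√(I/(mgd)), with d = 0.4060 m from pivot to centre of mass.
I_cm = mL²/12 = 7.61 × 0.812²/12 = 0.4181 kg·m²; I = I_cm + md² = 0.4181 + 7.61 × 0.4060² = 1.673 kg·m².
T = 2π√(1.673/(7.61 × 9.80 × 0.4060)) = 1.48 s.

1.48 s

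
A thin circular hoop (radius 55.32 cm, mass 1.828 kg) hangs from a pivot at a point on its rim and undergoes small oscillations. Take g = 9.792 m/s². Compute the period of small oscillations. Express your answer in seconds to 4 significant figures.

I_cm = mr² = 0.55942 kg·m². The pivot is at distance d = 0.5532 m from the centre of mass.
By the parallel-axis theorem, I = I_cm + md² = 0.55942 + 0.55942 = 1.1188 kg·m².
T = 2π√(I/(mgd)) = 2π√(1.1188/(1.828 × 9.792 × 0.5532)) = 2.112 s.

2.112 s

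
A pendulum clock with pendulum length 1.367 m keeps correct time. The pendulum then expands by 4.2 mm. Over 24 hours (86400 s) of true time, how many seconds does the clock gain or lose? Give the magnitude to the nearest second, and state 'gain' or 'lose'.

T ∝ √L, so T'/T = √(1.37120/1.367) = 1.00154.
In 86400 s of true time the clock registers 86400/1.00154 = 86267.6 s, so it loses 132 s.

lose 132 s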